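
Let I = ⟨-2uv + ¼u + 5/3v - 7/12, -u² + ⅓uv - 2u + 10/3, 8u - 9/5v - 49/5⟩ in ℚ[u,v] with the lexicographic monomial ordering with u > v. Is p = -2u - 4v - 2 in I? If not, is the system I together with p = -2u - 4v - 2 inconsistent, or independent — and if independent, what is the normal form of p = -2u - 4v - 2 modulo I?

First compute the reduced Gröbner basis of I by Buchberger's algorithm.
f_1 = -2uv + ¼u + 5/3v - 7/12, LT = uv.
f_2 = -u² + ⅓uv - 2u + 10/3, LT = u².
f_3 = 8u - 9/5v - 49/5, LT = u.

S(f_1,f_2): lcm = u²v. S = -⅛u² + ⅓uv² - 17/6uv + 7/24u + 10/3v.
  reduce S modulo (f_1, f_2, f_3):
  remainder 5/18v² + 587/640v + 3683/5760 ≠ 0; add h_4 = 5/18v² + 587/640v + 3683/5760 to the basis.

S(f_1,f_3): lcm = uv. S = -⅛u + 9/40v² + 47/120v + 7/24.
  reduce S modulo (f_1, f_2, f_3, h_4):
  remainder -72841/192000v - 72841/192000 ≠ 0; add h_5 = -72841/192000v - 72841/192000 to the basis.

The other S-polynomials (S(f_2,f_3), S(f_1,h_4), S(f_2,h_4), S(f_3,h_4), S(f_1,h_5), S(f_2,h_5), S(f_3,h_5), S(h_4,h_5)) all reduce to 0 modulo the current basis, so we have a Gröbner basis.
Inter-reduce: drop elements whose leading term is divisible by another's, tail-reduce, and make monic.
Reduced Gröbner basis: {u - 1, v + 1}.
Label its elements g_1 = u - 1, g_2 = v + 1.

Reduce p = -2u - 4v - 2 modulo G:
  leading term u: subtract (-2)·g_1 from -2u - 4v - 2 → -4v - 4
  leading term v: subtract (-4)·g_2 from -4v - 4 → 0
  normal form = 0.
Since the normal form is 0, p ∈ I.

The remainder on division by a Gröbner basis is unique — it is the normal form.

-2u - 4v - 2 lies in I (it reduces to 0).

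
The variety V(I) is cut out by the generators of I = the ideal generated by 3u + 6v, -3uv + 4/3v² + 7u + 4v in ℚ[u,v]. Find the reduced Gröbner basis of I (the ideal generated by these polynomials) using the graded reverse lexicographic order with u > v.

f_1 = 3u + 6v, LT = u.
f_2 = -3uv + 4/3v² + 7u + 4v, LT = uv.

S(f_1,f_2): lcm = uv. S = 22/9v² + 7/3u + 4/3v.
  reduce S modulo (f_1, f_2):
  remainder 22/9v² - 10/3v ≠ 0; add g_3 = 22/9v² - 10/3v to the basis.

The other S-polynomials (S(f_1,g_3), S(f_2,g_3)) all reduce to 0 modulo the current basis, so we have a Gröbner basis.
Inter-reduce: drop elements whose leading term is divisible by another's, tail-reduce, and make monic.

G = {v² - 15/11v, u + 2v}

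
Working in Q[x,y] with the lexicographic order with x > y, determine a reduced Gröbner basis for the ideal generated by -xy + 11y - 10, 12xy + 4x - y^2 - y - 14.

f_1 = -xy + 11y - 10, LT = xy.
f_2 = 12xy + 4x - y^2 - y - 14, LT = xy.

S(f_1,f_2): lcm = xy. S = -1/3x + 1/12y^2 - 131/12y + 67/6.
  leading term x: no divisor's leading term divides it; move -1/3x to the remainder.
  leading term y^2: no divisor's leading term divides it; move 1/12y^2 to the remainder.
  leading term y: no divisor's leading term divides it; move -131/12y to the remainder.
  leading term 1: no divisor's leading term divides it; move 67/6 to the remainder.
  remainder -1/3x + 1/12y^2 - 131/12y + 67/6 ≠ 0; add g_3 = -1/3x + 1/12y^2 - 131/12y + 67/6 to the basis.

S(f_1,g_3): lcm = xy. S = 1/4y^3 - 131/4y^2 + 45/2y + 10.
  leading term y^3: no divisor's leading term divides it; move 1/4y^3 to the remainder.
  leading term y^2: no divisor's leading term divides it; move -131/4y^2 to the remainder.
  leading term y: no divisor's leading term divides it; move 45/2y to the remainder.
  leading term 1: no divisor's leading term divides it; move 10 to the remainder.
  remainder 1/4y^3 - 131/4y^2 + 45/2y + 10 ≠ 0; add g_4 = 1/4y^3 - 131/4y^2 + 45/2y + 10 to the basis.

The other S-polynomials (S(f_2,g_3), S(f_1,g_4), S(f_2,g_4), S(g_3,g_4)) all reduce to 0 modulo the current basis, so we have a Gröbner basis.
Inter-reduce: drop elements whose leading term is divisible by another's, tail-reduce, and make monic.

G = {x - 1/4y^2 + 131/4y - 67/2, y^3 - 131y^2 + 90y + 40}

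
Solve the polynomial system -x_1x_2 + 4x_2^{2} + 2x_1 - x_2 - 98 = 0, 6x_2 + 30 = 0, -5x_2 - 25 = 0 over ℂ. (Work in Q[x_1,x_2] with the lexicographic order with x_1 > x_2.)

{(-1, -5)}

Compute a lex Gröbner basis by Buchberger's algorithm.
f_1 = -x_1x_2 + 2x_1 + 4x_2^{2} - x_2 - 98, LT = x_1x_2.
f_2 = 6x_2 + 30, LT = x_2.
f_3 = -5x_2 - 25, LT = x_2.

S(f_1,f_2): lcm = x_1x_2. S = -7x_1 - 4x_2^{2} + x_2 + 98.
  leading term x_1: no divisor's leading term divides it; move -7x_1 to the remainder.
  leading term x_2^{2}: subtract (-\tfrac{2}{3}x_2)·f_2 from -4x_2^{2} + x_2 + 98 → 21x_2 + 98
  leading term x_2: subtract (\tfrac{7}{2})·f_2 from 21x_2 + 98 → -7
  leading term 1: no divisor's leading term divides it; move -7 to the remainder.
  remainder -7x_1 - 7 ≠ 0; add h_4 = -7x_1 - 7 to the basis.

The other S-polynomials (S(f_1,f_3), S(f_2,f_3), S(f_1,h_4), S(f_2,h_4), S(f_3,h_4)) all reduce to 0 modulo the current basis, so we have a Gröbner basis.
Inter-reduce: drop elements whose leading term is divisible by another's, tail-reduce, and make monic.
Reduced Gröbner basis: {x_1 + 1, x_2 + 5}.

From the last basis element, x_2 + 5 = 0, so x_2 takes values in {-5}. Each choice, substituted upward through the basis, yields the corresponding point(s) of the solution set.
  x_2 = -5: the earlier basis element becomes x_1 + 1 = 0, giving x_1 = -1 — point (-1, -5).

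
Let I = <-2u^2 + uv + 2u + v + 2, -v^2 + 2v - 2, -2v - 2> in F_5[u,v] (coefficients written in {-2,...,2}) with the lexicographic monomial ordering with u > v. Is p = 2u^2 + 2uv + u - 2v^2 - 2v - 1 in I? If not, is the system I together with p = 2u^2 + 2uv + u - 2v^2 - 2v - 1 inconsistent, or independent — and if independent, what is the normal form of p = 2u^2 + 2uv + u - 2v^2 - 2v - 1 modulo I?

First compute the reduced Gröbner basis of I by Buchberger's algorithm.
f_1 = -2u^2 + uv + 2u + v + 2, LT = u^2.
f_2 = -v^2 + 2v - 2, LT = v^2.
f_3 = -2v - 2, LT = v.

The S-polynomials (S(f_1,f_2), S(f_1,f_3), S(f_2,f_3)) all reduce to 0 modulo the current basis, so we have a Gröbner basis.
Inter-reduce: drop elements whose leading term is divisible by another's, tail-reduce, and make monic.
Reduced Gröbner basis: {u^2 + 2u + 2, v + 1}.
Label its elements g_1 = u^2 + 2u + 2, g_2 = v + 1.

Reduce p = 2u^2 + 2uv + u - 2v^2 - 2v - 1 modulo G:
  leading term u^2: subtract (2)·g_1 from 2u^2 + 2uv + u - 2v^2 - 2v - 1 → 2uv + 2u - 2v^2 - 2v
  leading term uv: subtract (2u)·g_2 from 2uv + 2u - 2v^2 - 2v → -2v^2 - 2v
  leading term v^2: subtract (-2v)·g_2 from -2v^2 - 2v → 0
  normal form = 0.
Since the normal form is 0, p ∈ I.

2u^2 + 2uv + u - 2v^2 - 2v - 1 lies in I (it reduces to 0).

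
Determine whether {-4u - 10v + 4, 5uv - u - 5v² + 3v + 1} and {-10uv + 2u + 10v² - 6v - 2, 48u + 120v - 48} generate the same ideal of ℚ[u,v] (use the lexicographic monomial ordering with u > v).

Yes, the ideals are equal.

Two ideals are equal iff their reduced Gröbner bases coincide (the reduced basis is unique for a fixed ordering).
Buchberger on the first generating set:
f_1 = -4u - 10v + 4, LT = u.
f_2 = 5uv - u - 5v² + 3v + 1, LT = uv.

S(f_1,f_2): lcm = uv. S = ⅕u + 7/2v² - 8/5v - ⅕.
  reduce S modulo (f_1, f_2):
  remainder 7/2v² - 21/10v ≠ 0; add g_3 = 7/2v² - 21/10v to the basis.

The other S-polynomials (S(f_1,g_3), S(f_2,g_3)) all reduce to 0 modulo the current basis, so we have a Gröbner basis.
Inter-reduce: drop elements whose leading term is divisible by another's, tail-reduce, and make monic.
Reduced Gröbner basis: {u + 5/2v - 1, v² - ⅗v}.

Buchberger on the second generating set:
h_1 = -10uv + 2u + 10v² - 6v - 2, LT = uv.
h_2 = 48u + 120v - 48, LT = u.

S(h_1,h_2): lcm = uv. S = -⅕u - 7/2v² + 8/5v + ⅕.
  reduce S modulo (h_1, h_2):
  remainder -7/2v² + 21/10v ≠ 0; add k_3 = -7/2v² + 21/10v to the basis.

The other S-polynomials (S(h_1,k_3), S(h_2,k_3)) all reduce to 0 modulo the current basis, so we have a Gröbner basis.
Inter-reduce: drop elements whose leading term is divisible by another's, tail-reduce, and make monic.
Reduced Gröbner basis: {u + 5/2v - 1, v² - ⅗v}.

The two bases agree; hence the ideals are identical.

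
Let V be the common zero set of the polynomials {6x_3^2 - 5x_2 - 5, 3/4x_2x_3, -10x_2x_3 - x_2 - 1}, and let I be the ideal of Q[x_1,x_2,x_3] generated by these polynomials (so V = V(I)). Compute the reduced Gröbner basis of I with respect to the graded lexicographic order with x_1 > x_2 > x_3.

f_1 = 6x_3^2 - 5x_2 - 5, LT = x_3^2.
f_2 = 3/4x_2x_3, LT = x_2x_3.
f_3 = -10x_2x_3 - x_2 - 1, LT = x_2x_3.

S(f_1,f_2): lcm = x_2x_3^2. S = -5/6x_2^2 - 5/6x_2.
  reduce S modulo (f_1, f_2, f_3):
  remainder -5/6x_2^2 - 5/6x_2 ≠ 0; add g_4 = -5/6x_2^2 - 5/6x_2 to the basis.

S(f_1,f_3): lcm = x_2x_3^2. S = -5/6x_2^2 - 1/10x_2x_3 - 5/6x_2 - 1/10x_3.
  reduce S modulo (f_1, f_2, f_3, g_4):
  remainder -1/10x_3 ≠ 0; add g_5 = -1/10x_3 to the basis.

S(f_2,f_3): lcm = x_2x_3. S = -1/10x_2 - 1/10.
  reduce S modulo (f_1, f_2, f_3, g_4, g_5):
  remainder -1/10x_2 - 1/10 ≠ 0; add g_6 = -1/10x_2 - 1/10 to the basis.

The other S-polynomials (S(f_1,g_4), S(f_2,g_4), S(f_3,g_4), S(f_1,g_5), S(f_2,g_5), S(f_3,g_5), S(g_4,g_5), S(f_1,g_6), S(f_2,g_6), S(f_3,g_6), S(g_4,g_6), S(g_5,g_6)) all reduce to 0 modulo the current basis, so we have a Gröbner basis.
Inter-reduce: drop elements whose leading term is divisible by another's, tail-reduce, and make monic.

G = {x_2 + 1, x_3}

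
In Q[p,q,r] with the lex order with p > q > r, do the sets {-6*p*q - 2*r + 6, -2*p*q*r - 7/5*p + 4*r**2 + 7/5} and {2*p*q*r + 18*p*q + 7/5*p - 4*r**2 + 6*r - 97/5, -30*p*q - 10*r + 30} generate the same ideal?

Yes, the ideals are equal.

For a fixed monomial order, each ideal has a unique reduced Gröbner basis; comparing bases decides equality.
Buchberger on the first generating set:
f_1 = -6*p*q - 2*r + 6, LT = p*q.
f_2 = -2*p*q*r - 7/5*p + 4*r**2 + 7/5, LT = p*q*r.

S(f_1,f_2): lcm = p*q*r. S = -7/10*p + 7/3*r**2 - r + 7/10.
  reduce S modulo (f_1, f_2):
  remainder -7/10*p + 7/3*r**2 - r + 7/10 ≠ 0; add g_3 = -7/10*p + 7/3*r**2 - r + 7/10 to the basis.

S(f_1,g_3): lcm = p*q. S = 10/3*q*r**2 - 10/7*q*r + q + 1/3*r - 1.
  reduce S modulo (f_1, f_2, g_3):
  remainder 10/3*q*r**2 - 10/7*q*r + q + 1/3*r - 1 ≠ 0; add g_4 = 10/3*q*r**2 - 10/7*q*r + q + 1/3*r - 1 to the basis.

The other S-polynomials (S(f_2,g_3), S(f_1,g_4), S(f_2,g_4), S(g_3,g_4)) all reduce to 0 modulo the current basis, so we have a Gröbner basis.
Inter-reduce: drop elements whose leading term is divisible by another's, tail-reduce, and make monic.
Reduced Gröbner basis: {p - 10/3*r**2 + 10/7*r - 1, q*r**2 - 3/7*q*r + 3/10*q + 1/10*r - 3/10}.

Buchberger on the second generating set:
h_1 = 2*p*q*r + 18*p*q + 7/5*p - 4*r**2 + 6*r - 97/5, LT = p*q*r.
h_2 = -30*p*q - 10*r + 30, LT = p*q.

S(h_1,h_2): lcm = p*q*r. S = 9*p*q + 7/10*p - 7/3*r**2 + 4*r - 97/10.
  reduce S modulo (h_1, h_2):
  remainder 7/10*p - 7/3*r**2 + r - 7/10 ≠ 0; add k_3 = 7/10*p - 7/3*r**2 + r - 7/10 to the basis.

S(h_1,k_3): lcm = p*q*r. S = 9*p*q + 7/10*p + 10/3*q*r**3 - 10/7*q*r**2 + q*r - 2*r**2 + 3*r - 97/10.
  reduce S modulo (h_1, h_2, k_3):
  remainder 10/3*q*r**3 - 10/7*q*r**2 + q*r + 1/3*r**2 - r ≠ 0; add k_4 = 10/3*q*r**3 - 10/7*q*r**2 + q*r + 1/3*r**2 - r to the basis.

S(h_2,k_3): lcm = p*q. S = 10/3*q*r**2 - 10/7*q*r + q + 1/3*r - 1.
  reduce S modulo (h_1, h_2, k_3, k_4):
  remainder 10/3*q*r**2 - 10/7*q*r + q + 1/3*r - 1 ≠ 0; add k_5 = 10/3*q*r**2 - 10/7*q*r + q + 1/3*r - 1 to the basis.

The other S-polynomials (S(h_1,k_4), S(h_2,k_4), S(k_3,k_4), S(h_1,k_5), S(h_2,k_5), S(k_3,k_5), S(k_4,k_5)) all reduce to 0 modulo the current basis, so we have a Gröbner basis.
Inter-reduce: drop elements whose leading term is divisible by another's, tail-reduce, and make monic.
Reduced Gröbner basis: {p - 10/3*r**2 + 10/7*r - 1, q*r**2 - 3/7*q*r + 3/10*q + 1/10*r - 3/10}.

These coincide, so the ideals are equal.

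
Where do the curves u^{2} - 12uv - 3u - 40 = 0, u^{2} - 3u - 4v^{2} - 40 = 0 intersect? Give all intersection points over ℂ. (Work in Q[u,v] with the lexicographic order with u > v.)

Compute a lex Gröbner basis by Buchberger's algorithm.
f_1 = u^{2} - 12uv - 3u - 40, LT = u^{2}.
f_2 = u^{2} - 3u - 4v^{2} - 40, LT = u^{2}.

S(f_1,f_2): lcm = u^{2}. S = -12uv + 4v^{2}.
  reduce S modulo (f_1, f_2):
  remainder -12uv + 4v^{2} ≠ 0; add h_3 = -12uv + 4v^{2} to the basis.

S(f_1,h_3): lcm = u^{2}v. S = -\tfrac{35}{3}uv^{2} - 3uv - 40v.
  reduce S modulo (f_1, f_2, h_3):
  remainder -\tfrac{35}{9}v^{3} - v^{2} - 40v ≠ 0; add h_4 = -\tfrac{35}{9}v^{3} - v^{2} - 40v to the basis.

The other S-polynomials (S(f_2,h_3), S(f_1,h_4), S(f_2,h_4), S(h_3,h_4)) all reduce to 0 modulo the current basis, so we have a Gröbner basis.
Inter-reduce: drop elements whose leading term is divisible by another's, tail-reduce, and make monic.
Reduced Gröbner basis: {u^{2} - 3u - 4v^{2} - 40, uv - \tfrac{1}{3}v^{2}, v^{3} + \tfrac{9}{35}v^{2} + \tfrac{72}{7}v}.

A lex Gröbner basis eliminates variables successively. Here v^{3} + \tfrac{9}{35}v^{2} + \tfrac{72}{7}v depends only on v, with roots {0, -9/70 - 3*sqrt(5591)*I/70, -9/70 + 3*sqrt(5591)*I/70}; lifting each root through the earlier basis elements recovers the full solutions.
  v = 0: the earlier basis element becomes u^{2} - 3u - 40 = 0, giving u = -5, 8 — points (-5, 0), (8, 0).
  v = -9/70 - 3*sqrt(5591)*I/70: the earlier basis elements become u**2 - 3*u + 1238/1225 - 54*sqrt(5591)*I/1225 = 0; -9*u/70 - 3*sqrt(5591)*I*u/70 + 8373/2450 - 9*sqrt(5591)*I/2450 = 0, giving u = -3/70 - sqrt(5591)*I/70 — point (-3/70 - sqrt(5591)*I/70, -9/70 - 3*sqrt(5591)*I/70).
  v = -9/70 + 3*sqrt(5591)*I/70: the earlier basis elements become u**2 - 3*u + 1238/1225 + 54*sqrt(5591)*I/1225 = 0; -9*u/70 + 3*sqrt(5591)*I*u/70 + 8373/2450 + 9*sqrt(5591)*I/2450 = 0, giving u = -3/70 + sqrt(5591)*I/70 — point (-3/70 + sqrt(5591)*I/70, -9/70 + 3*sqrt(5591)*I/70).

{(-5, 0), (8, 0), (-3/70 - sqrt(5591)*I/70, -9/70 - 3*sqrt(5591)*I/70), (-3/70 + sqrt(5591)*I/70, -9/70 + 3*sqrt(5591)*I/70)}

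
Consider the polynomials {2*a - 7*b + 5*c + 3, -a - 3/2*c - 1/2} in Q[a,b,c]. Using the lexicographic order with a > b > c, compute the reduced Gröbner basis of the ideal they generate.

f_1 = 2*a - 7*b + 5*c + 3, LT = a.
f_2 = -a - 3/2*c - 1/2, LT = a.

S(f_1,f_2): lcm = a. S = -7/2*b + c + 1.
  leading term b: no divisor's leading term divides it; move -7/2*b to the remainder.
  leading term c: no divisor's leading term divides it; move c to the remainder.
  leading term 1: no divisor's leading term divides it; move 1 to the remainder.
  remainder -7/2*b + c + 1 ≠ 0; add g_3 = -7/2*b + c + 1 to the basis.

The other S-polynomials (S(f_1,g_3), S(f_2,g_3)) all reduce to 0 modulo the current basis, so we have a Gröbner basis.
Inter-reduce: drop elements whose leading term is divisible by another's, tail-reduce, and make monic.

G = {a + 3/2*c + 1/2, b - 2/7*c - 2/7}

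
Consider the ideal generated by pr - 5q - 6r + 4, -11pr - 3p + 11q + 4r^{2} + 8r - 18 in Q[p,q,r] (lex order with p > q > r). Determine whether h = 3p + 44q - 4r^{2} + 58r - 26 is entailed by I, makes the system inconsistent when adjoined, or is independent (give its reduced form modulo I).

3p + 44q - 4r^{2} + 58r - 26 lies in I (it reduces to 0).

First compute the reduced Gröbner basis of I by Buchberger's algorithm.
f_1 = pr - 5q - 6r + 4, LT = pr.
f_2 = -11pr - 3p + 11q + 4r^{2} + 8r - 18, LT = pr.

S(f_1,f_2): lcm = pr. S = -\tfrac{3}{11}p - 4q + \tfrac{4}{11}r^{2} - \tfrac{58}{11}r + \tfrac{26}{11}.
  leading term p: no divisor's leading term divides it; move -\tfrac{3}{11}p to the remainder.
  leading term q: no divisor's leading term divides it; move -4q to the remainder.
  leading term r^{2}: no divisor's leading term divides it; move \tfrac{4}{11}r^{2} to the remainder.
  leading term r: no divisor's leading term divides it; move -\tfrac{58}{11}r to the remainder.
  leading term 1: no divisor's leading term divides it; move \tfrac{26}{11} to the remainder.
  remainder -\tfrac{3}{11}p - 4q + \tfrac{4}{11}r^{2} - \tfrac{58}{11}r + \tfrac{26}{11} ≠ 0; add k_3 = -\tfrac{3}{11}p - 4q + \tfrac{4}{11}r^{2} - \tfrac{58}{11}r + \tfrac{26}{11} to the basis.

S(f_1,k_3): lcm = pr. S = -\tfrac{44}{3}qr - 5q + \tfrac{4}{3}r^{3} - \tfrac{58}{3}r^{2} + \tfrac{8}{3}r + 4.
  leading term qr: no divisor's leading term divides it; move -\tfrac{44}{3}qr to the remainder.
  leading term q: no divisor's leading term divides it; move -5q to the remainder.
  leading term r^{3}: no divisor's leading term divides it; move \tfrac{4}{3}r^{3} to the remainder.
  leading term r^{2}: no divisor's leading term divides it; move -\tfrac{58}{3}r^{2} to the remainder.
  leading term r: no divisor's leading term divides it; move \tfrac{8}{3}r to the remainder.
  leading term 1: no divisor's leading term divides it; move 4 to the remainder.
  remainder -\tfrac{44}{3}qr - 5q + \tfrac{4}{3}r^{3} - \tfrac{58}{3}r^{2} + \tfrac{8}{3}r + 4 ≠ 0; add k_4 = -\tfrac{44}{3}qr - 5q + \tfrac{4}{3}r^{3} - \tfrac{58}{3}r^{2} + \tfrac{8}{3}r + 4 to the basis.

The other S-polynomials (S(f_2,k_3), S(f_1,k_4), S(f_2,k_4), S(k_3,k_4)) all reduce to 0 modulo the current basis, so we have a Gröbner basis.
Inter-reduce: drop elements whose leading term is divisible by another's, tail-reduce, and make monic.
Reduced Gröbner basis: {p + \tfrac{44}{3}q - \tfrac{4}{3}r^{2} + \tfrac{58}{3}r - \tfrac{26}{3}, qr + \tfrac{15}{44}q - \tfrac{1}{11}r^{3} + \tfrac{29}{22}r^{2} - \tfrac{2}{11}r - \tfrac{3}{11}}.
Label its elements g_1 = p + \tfrac{44}{3}q - \tfrac{4}{3}r^{2} + \tfrac{58}{3}r - \tfrac{26}{3}, g_2 = qr + \tfrac{15}{44}q - \tfrac{1}{11}r^{3} + \tfrac{29}{22}r^{2} - \tfrac{2}{11}r - \tfrac{3}{11}.

Reduce h = 3p + 44q - 4r^{2} + 58r - 26 modulo G:
  leading term p: subtract (3)·g_1 from 3p + 44q - 4r^{2} + 58r - 26 → 0
  normal form = 0.
Since the normal form is 0, h ∈ I.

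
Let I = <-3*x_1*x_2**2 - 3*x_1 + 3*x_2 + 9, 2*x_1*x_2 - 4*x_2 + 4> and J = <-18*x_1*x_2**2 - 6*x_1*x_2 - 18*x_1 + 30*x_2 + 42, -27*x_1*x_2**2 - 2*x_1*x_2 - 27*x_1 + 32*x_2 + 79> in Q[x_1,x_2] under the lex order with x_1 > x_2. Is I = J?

For a fixed monomial order, each ideal has a unique reduced Gröbner basis; comparing bases decides equality.
Buchberger on the first generating set:
f_1 = -3*x_1*x_2**2 - 3*x_1 + 3*x_2 + 9, LT = x_1*x_2**2.
f_2 = 2*x_1*x_2 - 4*x_2 + 4, LT = x_1*x_2.

S(f_1,f_2): lcm = x_1*x_2**2. S = x_1 + 2*x_2**2 - 3*x_2 - 3.
  leading term x_1: no divisor's leading term divides it; move x_1 to the remainder.
  leading term x_2**2: no divisor's leading term divides it; move 2*x_2**2 to the remainder.
  leading term x_2: no divisor's leading term divides it; move -3*x_2 to the remainder.
  leading term 1: no divisor's leading term divides it; move -3 to the remainder.
  remainder x_1 + 2*x_2**2 - 3*x_2 - 3 ≠ 0; add g_3 = x_1 + 2*x_2**2 - 3*x_2 - 3 to the basis.

S(f_1,g_3): lcm = x_1*x_2**2. S = x_1 - 2*x_2**4 + 3*x_2**3 + 3*x_2**2 - x_2 - 3.
  leading term x_1: subtract (1)·g_3 from x_1 - 2*x_2**4 + 3*x_2**3 + 3*x_2**2 - x_2 - 3 → -2*x_2**4 + 3*x_2**3 + x_2**2 + 2*x_2
  leading term x_2**4: no divisor's leading term divides it; move -2*x_2**4 to the remainder.
  leading term x_2**3: no divisor's leading term divides it; move 3*x_2**3 to the remainder.
  leading term x_2**2: no divisor's leading term divides it; move x_2**2 to the remainder.
  leading term x_2: no divisor's leading term divides it; move 2*x_2 to the remainder.
  remainder -2*x_2**4 + 3*x_2**3 + x_2**2 + 2*x_2 ≠ 0; add g_4 = -2*x_2**4 + 3*x_2**3 + x_2**2 + 2*x_2 to the basis.

S(f_2,g_3): lcm = x_1*x_2. S = -2*x_2**3 + 3*x_2**2 + x_2 + 2.
  leading term x_2**3: no divisor's leading term divides it; move -2*x_2**3 to the remainder.
  leading term x_2**2: no divisor's leading term divides it; move 3*x_2**2 to the remainder.
  leading term x_2: no divisor's leading term divides it; move x_2 to the remainder.
  leading term 1: no divisor's leading term divides it; move 2 to the remainder.
  remainder -2*x_2**3 + 3*x_2**2 + x_2 + 2 ≠ 0; add g_5 = -2*x_2**3 + 3*x_2**2 + x_2 + 2 to the basis.

The other S-polynomials (S(f_1,g_4), S(f_2,g_4), S(g_3,g_4), S(f_1,g_5), S(f_2,g_5), S(g_3,g_5), S(g_4,g_5)) all reduce to 0 modulo the current basis, so we have a Gröbner basis.
Inter-reduce: drop elements whose leading term is divisible by another's, tail-reduce, and make monic.
Reduced Gröbner basis: {x_1 + 2*x_2**2 - 3*x_2 - 3, x_2**3 - 3/2*x_2**2 - 1/2*x_2 - 1}.

Buchberger on the second generating set:
h_1 = -18*x_1*x_2**2 - 6*x_1*x_2 - 18*x_1 + 30*x_2 + 42, LT = x_1*x_2**2.
h_2 = -27*x_1*x_2**2 - 2*x_1*x_2 - 27*x_1 + 32*x_2 + 79, LT = x_1*x_2**2.

S(h_1,h_2): lcm = x_1*x_2**2. S = 7/27*x_1*x_2 - 13/27*x_2 + 16/27.
  leading term x_1*x_2: no divisor's leading term divides it; move 7/27*x_1*x_2 to the remainder.
  leading term x_2: no divisor's leading term divides it; move -13/27*x_2 to the remainder.
  leading term 1: no divisor's leading term divides it; move 16/27 to the remainder.
  remainder 7/27*x_1*x_2 - 13/27*x_2 + 16/27 ≠ 0; add k_3 = 7/27*x_1*x_2 - 13/27*x_2 + 16/27 to the basis.

S(h_1,k_3): lcm = x_1*x_2**2. S = 1/3*x_1*x_2 + x_1 + 13/7*x_2**2 - 83/21*x_2 - 7/3.
  leading term x_1*x_2: subtract (9/7)·k_3 from 1/3*x_1*x_2 + x_1 + 13/7*x_2**2 - 83/21*x_2 - 7/3 → x_1 + 13/7*x_2**2 - 10/3*x_2 - 65/21
  leading term x_1: no divisor's leading term divides it; move x_1 to the remainder.
  leading term x_2**2: no divisor's leading term divides it; move 13/7*x_2**2 to the remainder.
  leading term x_2: no divisor's leading term divides it; move -10/3*x_2 to the remainder.
  leading term 1: no divisor's leading term divides it; move -65/21 to the remainder.
  remainder x_1 + 13/7*x_2**2 - 10/3*x_2 - 65/21 ≠ 0; add k_4 = x_1 + 13/7*x_2**2 - 10/3*x_2 - 65/21 to the basis.

S(h_1,k_4): lcm = x_1*x_2**2. S = 1/3*x_1*x_2 + x_1 - 13/7*x_2**4 + 10/3*x_2**3 + 65/21*x_2**2 - 5/3*x_2 - 7/3.
  leading term x_1*x_2: subtract (9/7)·k_3 from 1/3*x_1*x_2 + x_1 - 13/7*x_2**4 + 10/3*x_2**3 + 65/21*x_2**2 - 5/3*x_2 - 7/3 → x_1 - 13/7*x_2**4 + 10/3*x_2**3 + 65/21*x_2**2 - 22/21*x_2 - 65/21
  leading term x_1: subtract (1)·k_4 from x_1 - 13/7*x_2**4 + 10/3*x_2**3 + 65/21*x_2**2 - 22/21*x_2 - 65/21 → -13/7*x_2**4 + 10/3*x_2**3 + 26/21*x_2**2 + 16/7*x_2
  leading term x_2**4: no divisor's leading term divides it; move -13/7*x_2**4 to the remainder.
  leading term x_2**3: no divisor's leading term divides it; move 10/3*x_2**3 to the remainder.
  leading term x_2**2: no divisor's leading term divides it; move 26/21*x_2**2 to the remainder.
  leading term x_2: no divisor's leading term divides it; move 16/7*x_2 to the remainder.
  remainder -13/7*x_2**4 + 10/3*x_2**3 + 26/21*x_2**2 + 16/7*x_2 ≠ 0; add k_5 = -13/7*x_2**4 + 10/3*x_2**3 + 26/21*x_2**2 + 16/7*x_2 to the basis.

S(k_3,k_4): lcm = x_1*x_2. S = -13/7*x_2**3 + 10/3*x_2**2 + 26/21*x_2 + 16/7.
  leading term x_2**3: no divisor's leading term divides it; move -13/7*x_2**3 to the remainder.
  leading term x_2**2: no divisor's leading term divides it; move 10/3*x_2**2 to the remainder.
  leading term x_2: no divisor's leading term divides it; move 26/21*x_2 to the remainder.
  leading term 1: no divisor's leading term divides it; move 16/7 to the remainder.
  remainder -13/7*x_2**3 + 10/3*x_2**2 + 26/21*x_2 + 16/7 ≠ 0; add k_6 = -13/7*x_2**3 + 10/3*x_2**2 + 26/21*x_2 + 16/7 to the basis.

The other S-polynomials (S(h_2,k_3), S(h_2,k_4), S(h_1,k_5), S(h_2,k_5), S(k_3,k_5), S(k_4,k_5), S(h_1,k_6), S(h_2,k_6), S(k_3,k_6), S(k_4,k_6), S(k_5,k_6)) all reduce to 0 modulo the current basis, so we have a Gröbner basis.
Inter-reduce: drop elements whose leading term is divisible by another's, tail-reduce, and make monic.
Reduced Gröbner basis: {x_1 + 13/7*x_2**2 - 10/3*x_2 - 65/21, x_2**3 - 70/39*x_2**2 - 2/3*x_2 - 16/13}.

The bases are distinct; the ideals are different.

No, the ideals differ.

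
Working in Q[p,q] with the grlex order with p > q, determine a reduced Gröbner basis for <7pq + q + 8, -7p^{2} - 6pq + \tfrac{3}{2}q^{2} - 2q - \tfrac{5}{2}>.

Buchberger's algorithm terminates because the ascending chain of leading-term ideals stabilizes.

f_1 = 7pq + q + 8, LT = pq.
f_2 = -7p^{2} - 6pq + \tfrac{3}{2}q^{2} - 2q - \tfrac{5}{2}, LT = p^{2}.

S(f_1,f_2): lcm = p^{2}q. S = -\tfrac{6}{7}pq^{2} + \tfrac{3}{14}q^{3} + \tfrac{1}{7}pq - \tfrac{2}{7}q^{2} + \tfrac{8}{7}p - \tfrac{5}{14}q.
  leading term pq^{2}: subtract (-\tfrac{6}{49}q)·f_1 from -\tfrac{6}{7}pq^{2} + \tfrac{3}{14}q^{3} + \tfrac{1}{7}pq - \tfrac{2}{7}q^{2} + \tfrac{8}{7}p - \tfrac{5}{14}q → \tfrac{3}{14}q^{3} + \tfrac{1}{7}pq - \tfrac{8}{49}q^{2} + \tfrac{8}{7}p + \tfrac{61}{98}q
  leading term q^{3}: no divisor's leading term divides it; move \tfrac{3}{14}q^{3} to the remainder.
  leading term pq: subtract (\tfrac{1}{49})·f_1 from \tfrac{1}{7}pq - \tfrac{8}{49}q^{2} + \tfrac{8}{7}p + \tfrac{61}{98}q → -\tfrac{8}{49}q^{2} + \tfrac{8}{7}p + \tfrac{59}{98}q - \tfrac{8}{49}
  leading term q^{2}: no divisor's leading term divides it; move -\tfrac{8}{49}q^{2} to the remainder.
  leading term p: no divisor's leading term divides it; move \tfrac{8}{7}p to the remainder.
  leading term q: no divisor's leading term divides it; move \tfrac{59}{98}q to the remainder.
  leading term 1: no divisor's leading term divides it; move -\tfrac{8}{49} to the remainder.
  remainder \tfrac{3}{14}q^{3} - \tfrac{8}{49}q^{2} + \tfrac{8}{7}p + \tfrac{59}{98}q - \tfrac{8}{49} ≠ 0; add g_3 = \tfrac{3}{14}q^{3} - \tfrac{8}{49}q^{2} + \tfrac{8}{7}p + \tfrac{59}{98}q - \tfrac{8}{49} to the basis.

The other S-polynomials (S(f_1,g_3), S(f_2,g_3)) all reduce to 0 modulo the current basis, so we have a Gröbner basis.

G = {q^{3} - \tfrac{16}{21}q^{2} + \tfrac{16}{3}p + \tfrac{59}{21}q - \tfrac{16}{21}, p^{2} - \tfrac{3}{14}q^{2} + \tfrac{8}{49}q - \tfrac{61}{98}, pq + \tfrac{1}{7}q + \tfrac{8}{7}}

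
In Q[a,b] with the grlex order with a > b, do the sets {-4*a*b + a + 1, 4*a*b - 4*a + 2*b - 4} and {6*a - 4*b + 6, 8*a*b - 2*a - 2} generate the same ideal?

For a fixed monomial order, each ideal has a unique reduced Gröbner basis; comparing bases decides equality.
Buchberger on the first generating set:
f_1 = -4*a*b + a + 1, LT = a*b.
f_2 = 4*a*b - 4*a + 2*b - 4, LT = a*b.

S(f_1,f_2): lcm = a*b. S = 3/4*a - 1/2*b + 3/4.
  leading term a: no divisor's leading term divides it; move 3/4*a to the remainder.
  leading term b: no divisor's leading term divides it; move -1/2*b to the remainder.
  leading term 1: no divisor's leading term divides it; move 3/4 to the remainder.
  remainder 3/4*a - 1/2*b + 3/4 ≠ 0; add g_3 = 3/4*a - 1/2*b + 3/4 to the basis.

S(f_1,g_3): lcm = a*b. S = 2/3*b**2 - 1/4*a - b - 1/4.
  leading term b**2: no divisor's leading term divides it; move 2/3*b**2 to the remainder.
  leading term a: subtract (-1/3)·g_3 from -1/4*a - b - 1/4 → -7/6*b
  leading term b: no divisor's leading term divides it; move -7/6*b to the remainder.
  remainder 2/3*b**2 - 7/6*b ≠ 0; add g_4 = 2/3*b**2 - 7/6*b to the basis.

The other S-polynomials (S(f_2,g_3), S(f_1,g_4), S(f_2,g_4), S(g_3,g_4)) all reduce to 0 modulo the current basis, so we have a Gröbner basis.
Inter-reduce: drop elements whose leading term is divisible by another's, tail-reduce, and make monic.
Reduced Gröbner basis: {b**2 - 7/4*b, a - 2/3*b + 1}.

Buchberger on the second generating set:
h_1 = 6*a - 4*b + 6, LT = a.
h_2 = 8*a*b - 2*a - 2, LT = a*b.

S(h_1,h_2): lcm = a*b. S = -2/3*b**2 + 1/4*a + b + 1/4.
  leading term b**2: no divisor's leading term divides it; move -2/3*b**2 to the remainder.
  leading term a: subtract (1/24)·h_1 from 1/4*a + b + 1/4 → 7/6*b
  leading term b: no divisor's leading term divides it; move 7/6*b to the remainder.
  remainder -2/3*b**2 + 7/6*b ≠ 0; add k_3 = -2/3*b**2 + 7/6*b to the basis.

The other S-polynomials (S(h_1,k_3), S(h_2,k_3)) all reduce to 0 modulo the current basis, so we have a Gröbner basis.
Inter-reduce: drop elements whose leading term is divisible by another's, tail-reduce, and make monic.
Reduced Gröbner basis: {b**2 - 7/4*b, a - 2/3*b + 1}.

Same reduced basis, so the two generating sets span the same ideal.

Yes, the ideals are equal.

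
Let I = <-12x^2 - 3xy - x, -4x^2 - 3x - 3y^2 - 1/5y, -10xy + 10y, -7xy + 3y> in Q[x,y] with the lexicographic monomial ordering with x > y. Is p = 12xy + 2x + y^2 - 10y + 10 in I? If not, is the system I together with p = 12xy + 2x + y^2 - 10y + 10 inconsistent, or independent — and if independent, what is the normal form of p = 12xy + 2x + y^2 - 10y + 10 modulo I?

Adjoining 12xy + 2x + y^2 - 10y + 10 makes the ideal the whole ring: the system is inconsistent.

First compute the reduced Gröbner basis of I by Buchberger's algorithm.
f_1 = -12x^2 - 3xy - x, LT = x^2.
f_2 = -4x^2 - 3x - 3y^2 - 1/5y, LT = x^2.
f_3 = -10xy + 10y, LT = xy.
f_4 = -7xy + 3y, LT = xy.

S(f_1,f_2): lcm = x^2. S = 1/4xy - 2/3x - 3/4y^2 - 1/20y.
  leading term xy: subtract (-1/40)·f_3 from 1/4xy - 2/3x - 3/4y^2 - 1/20y → -2/3x - 3/4y^2 + 1/5y
  leading term x: no divisor's leading term divides it; move -2/3x to the remainder.
  leading term y^2: no divisor's leading term divides it; move -3/4y^2 to the remainder.
  leading term y: no divisor's leading term divides it; move 1/5y to the remainder.
  remainder -2/3x - 3/4y^2 + 1/5y ≠ 0; add h_5 = -2/3x - 3/4y^2 + 1/5y to the basis.

S(f_1,f_3): lcm = x^2y. S = 1/4xy^2 + 13/12xy.
  leading term xy^2: subtract (-1/40y)·f_3 from 1/4xy^2 + 13/12xy → 13/12xy + 1/4y^2
  leading term xy: subtract (-13/120)·f_3 from 13/12xy + 1/4y^2 → 1/4y^2 + 13/12y
  leading term y^2: no divisor's leading term divides it; move 1/4y^2 to the remainder.
  leading term y: no divisor's leading term divides it; move 13/12y to the remainder.
  remainder 1/4y^2 + 13/12y ≠ 0; add h_6 = 1/4y^2 + 13/12y to the basis.

S(f_1,f_4): lcm = x^2y. S = 1/4xy^2 + 43/84xy.
  leading term xy^2: subtract (-1/40y)·f_3 from 1/4xy^2 + 43/84xy → 43/84xy + 1/4y^2
  leading term xy: subtract (-43/840)·f_3 from 43/84xy + 1/4y^2 → 1/4y^2 + 43/84y
  leading term y^2: subtract (1)·h_6 from 1/4y^2 + 43/84y → -4/7y
  leading term y: no divisor's leading term divides it; move -4/7y to the remainder.
  remainder -4/7y ≠ 0; add h_7 = -4/7y to the basis.

S(f_2,f_3): lcm = x^2y. S = 7/4xy + 3/4y^3 + 1/20y^2.
  leading term xy: subtract (-7/40)·f_3 from 7/4xy + 3/4y^3 + 1/20y^2 → 3/4y^3 + 1/20y^2 + 7/4y
  leading term y^3: subtract (3y)·h_6 from 3/4y^3 + 1/20y^2 + 7/4y → -16/5y^2 + 7/4y
  leading term y^2: subtract (-64/5)·h_6 from -16/5y^2 + 7/4y → 937/60y
  leading term y: subtract (-6559/240)·h_7 from 937/60y → 0
  remainder 0.

S(f_2,f_4): lcm = x^2y. S = 33/28xy + 3/4y^3 + 1/20y^2.
  leading term xy: subtract (-33/280)·f_3 from 33/28xy + 3/4y^3 + 1/20y^2 → 3/4y^3 + 1/20y^2 + 33/28y
  leading term y^3: subtract (3y)·h_6 from 3/4y^3 + 1/20y^2 + 33/28y → -16/5y^2 + 33/28y
  leading term y^2: subtract (-64/5)·h_6 from -16/5y^2 + 33/28y → 6319/420y
  leading term y: subtract (-6319/240)·h_7 from 6319/420y → 0
  remainder 0.

S(f_3,f_4): lcm = xy. S = -4/7y.
  leading term y: subtract (1)·h_7 from -4/7y → 0
  remainder 0.

S(f_1,h_5): lcm = x^2. S = -9/8xy^2 + 11/20xy + 1/12x.
  leading term xy^2: subtract (9/80y)·f_3 from -9/8xy^2 + 11/20xy + 1/12x → 11/20xy + 1/12x - 9/8y^2
  leading term xy: subtract (-11/200)·f_3 from 11/20xy + 1/12x - 9/8y^2 → 1/12x - 9/8y^2 + 11/20y
  leading term x: subtract (-1/8)·h_5 from 1/12x - 9/8y^2 + 11/20y → -39/32y^2 + 23/40y
  leading term y^2: subtract (-39/8)·h_6 from -39/32y^2 + 23/40y → 937/160y
  leading term y: subtract (-6559/640)·h_7 from 937/160y → 0
  remainder 0.

S(f_2,h_5): lcm = x^2. S = -9/8xy^2 + 3/10xy + 3/4x + 3/4y^2 + 1/20y.
  leading term xy^2: subtract (9/80y)·f_3 from -9/8xy^2 + 3/10xy + 3/4x + 3/4y^2 + 1/20y → 3/10xy + 3/4x - 3/8y^2 + 1/20y
  leading term xy: subtract (-3/100)·f_3 from 3/10xy + 3/4x - 3/8y^2 + 1/20y → 3/4x - 3/8y^2 + 7/20y
  leading term x: subtract (-9/8)·h_5 from 3/4x - 3/8y^2 + 7/20y → -39/32y^2 + 23/40y
  leading term y^2: subtract (-39/8)·h_6 from -39/32y^2 + 23/40y → 937/160y
  leading term y: subtract (-6559/640)·h_7 from 937/160y → 0
  remainder 0.

S(f_3,h_5): lcm = xy. S = -9/8y^3 + 3/10y^2 - y.
  leading term y^3: subtract (-9/2y)·h_6 from -9/8y^3 + 3/10y^2 - y → 207/40y^2 - y
  leading term y^2: subtract (207/10)·h_6 from 207/40y^2 - y → -937/40y
  leading term y: subtract (6559/160)·h_7 from -937/40y → 0
  remainder 0.

S(f_4,h_5): lcm = xy. S = -9/8y^3 + 3/10y^2 - 3/7y.
  leading term y^3: subtract (-9/2y)·h_6 from -9/8y^3 + 3/10y^2 - 3/7y → 207/40y^2 - 3/7y
  leading term y^2: subtract (207/10)·h_6 from 207/40y^2 - 3/7y → -6399/280y
  leading term y: subtract (6399/160)·h_7 from -6399/280y → 0
  remainder 0.

S(f_1,h_6): leading monomials are coprime, so the S-polynomial reduces to 0 (Buchberger's first criterion).
S(f_2,h_6): leading monomials are coprime, so the S-polynomial reduces to 0 (Buchberger's first criterion).
S(f_3,h_6): lcm = xy^2. S = -13/3xy - y^2.
  leading term xy: subtract (13/30)·f_3 from -13/3xy - y^2 → -y^2 - 13/3y
  leading term y^2: subtract (-4)·h_6 from -y^2 - 13/3y → 0
  remainder 0.

S(f_4,h_6): lcm = xy^2. S = -13/3xy - 3/7y^2.
  leading term xy: subtract (13/30)·f_3 from -13/3xy - 3/7y^2 → -3/7y^2 - 13/3y
  leading term y^2: subtract (-12/7)·h_6 from -3/7y^2 - 13/3y → -52/21y
  leading term y: subtract (13/3)·h_7 from -52/21y → 0
  remainder 0.

S(h_5,h_6): leading monomials are coprime, so the S-polynomial reduces to 0 (Buchberger's first criterion).
S(f_1,h_7): leading monomials are coprime, so the S-polynomial reduces to 0 (Buchberger's first criterion).
S(f_2,h_7): leading monomials are coprime, so the S-polynomial reduces to 0 (Buchberger's first criterion).
S(f_3,h_7): lcm = xy. S = -y.
  leading term y: subtract (7/4)·h_7 from -y → 0
  remainder 0.

S(f_4,h_7): lcm = xy. S = -3/7y.
  leading term y: subtract (3/4)·h_7 from -3/7y → 0
  remainder 0.

S(h_5,h_7): leading monomials are coprime, so the S-polynomial reduces to 0 (Buchberger's first criterion).
S(h_6,h_7): lcm = y^2. S = 13/3y.
  leading term y: subtract (-91/12)·h_7 from 13/3y → 0
  remainder 0.

Every S-polynomial of the final basis reduces to 0, so we have a Gröbner basis.
Inter-reduce: drop elements whose leading term is divisible by another's, tail-reduce, and make monic.
Reduced Gröbner basis: {x, y}.
Label its elements g_1 = x, g_2 = y.

Reduce p = 12xy + 2x + y^2 - 10y + 10 modulo G:
  leading term xy: subtract (12y)·g_1 from 12xy + 2x + y^2 - 10y + 10 → 2x + y^2 - 10y + 10
  leading term x: subtract (2)·g_1 from 2x + y^2 - 10y + 10 → y^2 - 10y + 10
  leading term y^2: subtract (y)·g_2 from y^2 - 10y + 10 → -10y + 10
  leading term y: subtract (-10)·g_2 from -10y + 10 → 10
  leading term 1: no divisor's leading term divides it; move 10 to the remainder.
  normal form = 10.
The normal form is nonzero, so p ∉ I. Since p minus its normal form lies in I, I + (p) = I + (r) where r = 10; decide whether this ideal is the whole ring.
Here r = 10 is a nonzero constant, hence a unit: 1 ∈ I + (p), the Gröbner basis of I + (p) is {1}, and the enlarged system has no common solution — adjoining p is inconsistent.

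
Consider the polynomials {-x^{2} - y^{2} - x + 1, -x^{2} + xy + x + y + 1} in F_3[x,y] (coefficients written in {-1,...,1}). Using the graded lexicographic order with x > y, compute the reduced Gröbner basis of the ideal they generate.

f_1 = -x^{2} - y^{2} - x + 1, LT = x^{2}.
f_2 = -x^{2} + xy + x + y + 1, LT = x^{2}.

S(f_1,f_2): lcm = x^{2}. S = xy + y^{2} - x + y.
  reduce S modulo (f_1, f_2):
  remainder xy + y^{2} - x + y ≠ 0; add g_3 = xy + y^{2} - x + y to the basis.

S(f_1,g_3): lcm = x^{2}y. S = -xy^{2} + y^{3} + x^{2} - y.
  reduce S modulo (f_1, f_2, g_3):
  remainder -y^{3} + y^{2} + x + 1 ≠ 0; add g_4 = -y^{3} + y^{2} + x + 1 to the basis.

The other S-polynomials (S(f_2,g_3), S(f_1,g_4), S(f_2,g_4), S(g_3,g_4)) all reduce to 0 modulo the current basis, so we have a Gröbner basis.
Inter-reduce: drop elements whose leading term is divisible by another's, tail-reduce, and make monic.

G = {y^{3} - y^{2} - x - 1, x^{2} + y^{2} + x - 1, xy + y^{2} - x + y}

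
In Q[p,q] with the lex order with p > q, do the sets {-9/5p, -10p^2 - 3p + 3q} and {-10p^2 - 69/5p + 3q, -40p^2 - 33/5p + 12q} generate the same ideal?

Yes, the ideals are equal.

Since reduced Gröbner bases are canonical representatives of ideals under a given ordering, it suffices to compute and compare them.
Buchberger on the first generating set:
f_1 = -9/5p, LT = p.
f_2 = -10p^2 - 3p + 3q, LT = p^2.

S(f_1,f_2): lcm = p^2. S = -3/10p + 3/10q.
  leading term p: subtract (1/6)·f_1 from -3/10p + 3/10q → 3/10q
  leading term q: no divisor's leading term divides it; move 3/10q to the remainder.
  remainder 3/10q ≠ 0; add g_3 = 3/10q to the basis.

The other S-polynomials (S(f_1,g_3), S(f_2,g_3)) all reduce to 0 modulo the current basis, so we have a Gröbner basis.
Inter-reduce: drop elements whose leading term is divisible by another's, tail-reduce, and make monic.
Reduced Gröbner basis: {p, q}.

Buchberger on the second generating set:
h_1 = -10p^2 - 69/5p + 3q, LT = p^2.
h_2 = -40p^2 - 33/5p + 12q, LT = p^2.

S(h_1,h_2): lcm = p^2. S = 243/200p.
  leading term p: no divisor's leading term divides it; move 243/200p to the remainder.
  remainder 243/200p ≠ 0; add k_3 = 243/200p to the basis.

S(h_1,k_3): lcm = p^2. S = 69/50p - 3/10q.
  leading term p: subtract (92/81)·k_3 from 69/50p - 3/10q → -3/10q
  leading term q: no divisor's leading term divides it; move -3/10q to the remainder.
  remainder -3/10q ≠ 0; add k_4 = -3/10q to the basis.

The other S-polynomials (S(h_2,k_3), S(h_1,k_4), S(h_2,k_4), S(k_3,k_4)) all reduce to 0 modulo the current basis, so we have a Gröbner basis.
Inter-reduce: drop elements whose leading term is divisible by another's, tail-reduce, and make monic.
Reduced Gröbner basis: {p, q}.

The two bases agree; hence the ideals are identical.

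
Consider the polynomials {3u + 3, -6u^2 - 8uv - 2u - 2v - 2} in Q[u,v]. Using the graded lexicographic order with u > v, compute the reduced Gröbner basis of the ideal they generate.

G = {u + 1, v - 1}

f_1 = 3u + 3, LT = u.
f_2 = -6u^2 - 8uv - 2u - 2v - 2, LT = u^2.

S(f_1,f_2): lcm = u^2. S = -4/3uv + 2/3u - 1/3v - 1/3.
  reduce S modulo (f_1, f_2):
  remainder v - 1 ≠ 0; add g_3 = v - 1 to the basis.

The other S-polynomials (S(f_1,g_3), S(f_2,g_3)) all reduce to 0 modulo the current basis, so we have a Gröbner basis.
Inter-reduce: drop elements whose leading term is divisible by another's, tail-reduce, and make monic.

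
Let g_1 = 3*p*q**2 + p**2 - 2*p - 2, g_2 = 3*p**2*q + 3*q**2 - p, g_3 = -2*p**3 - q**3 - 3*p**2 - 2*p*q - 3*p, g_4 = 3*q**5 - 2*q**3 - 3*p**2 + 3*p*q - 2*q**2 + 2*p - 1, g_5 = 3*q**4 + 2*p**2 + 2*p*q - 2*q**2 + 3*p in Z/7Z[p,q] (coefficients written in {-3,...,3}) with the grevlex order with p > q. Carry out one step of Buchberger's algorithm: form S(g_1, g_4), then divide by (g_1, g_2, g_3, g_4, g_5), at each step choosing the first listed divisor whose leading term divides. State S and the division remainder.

lcm(LM(g_1), LM(g_4)) = p*q**5.
S = (lcm/LT(g_1))·g_1 − (lcm/LT(g_4))·g_4 = -2*p**2*q**3 + p**3 - p**2*q + 3*p*q**2 - 3*q**3 - 3*p**2 - 2*p.
Reduce S modulo (g_1, g_2, g_3, g_4, g_5) in that order:
  leading term p**2*q**3: subtract (-3*p*q)·g_1 from -2*p**2*q**3 + p**3 - p**2*q + 3*p*q**2 - 3*q**3 - 3*p**2 - 2*p → 3*p**3*q + p**3 + 3*p*q**2 - 3*q**3 - 3*p**2 + p*q - 2*p
  leading term p**3*q: subtract (p)·g_2 from 3*p**3*q + p**3 + 3*p*q**2 - 3*q**3 - 3*p**2 + p*q - 2*p → p**3 - 3*q**3 - 2*p**2 + p*q - 2*p
  leading term p**3: subtract (3)·g_3 from p**3 - 3*q**3 - 2*p**2 + p*q - 2*p → 0
The remainder is 0, so this S-polynomial contributes no new basis element.

S(g_1, g_4) = -2*p**2*q**3 + p**3 - p**2*q + 3*p*q**2 - 3*q**3 - 3*p**2 - 2*p; remainder on division = 0.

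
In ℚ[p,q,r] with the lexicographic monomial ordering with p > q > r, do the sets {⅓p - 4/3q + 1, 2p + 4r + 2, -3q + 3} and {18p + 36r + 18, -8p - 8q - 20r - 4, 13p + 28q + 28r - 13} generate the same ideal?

For a fixed monomial order, each ideal has a unique reduced Gröbner basis; comparing bases decides equality.
Buchberger on the first generating set:
f_1 = ⅓p - 4/3q + 1, LT = p.
f_2 = 2p + 4r + 2, LT = p.
f_3 = -3q + 3, LT = q.

S(f_1,f_2): lcm = p. S = -4q - 2r + 2.
  reduce S modulo (f_1, f_2, f_3):
  remainder -2r - 2 ≠ 0; add g_4 = -2r - 2 to the basis.

The other S-polynomials (S(f_1,f_3), S(f_2,f_3), S(f_1,g_4), S(f_2,g_4), S(f_3,g_4)) all reduce to 0 modulo the current basis, so we have a Gröbner basis.
Inter-reduce: drop elements whose leading term is divisible by another's, tail-reduce, and make monic.
Reduced Gröbner basis: {p - 1, q - 1, r + 1}.

Buchberger on the second generating set:
h_1 = 18p + 36r + 18, LT = p.
h_2 = -8p - 8q - 20r - 4, LT = p.
h_3 = 13p + 28q + 28r - 13, LT = p.

S(h_1,h_2): lcm = p. S = -q - ½r + ½.
  reduce S modulo (h_1, h_2, h_3):
  remainder -q - ½r + ½ ≠ 0; add k_4 = -q - ½r + ½ to the basis.

S(h_1,h_3): lcm = p. S = -28/13q - 2/13r + 2.
  reduce S modulo (h_1, h_2, h_3, k_4):
  remainder 12/13r + 12/13 ≠ 0; add k_5 = 12/13r + 12/13 to the basis.

The other S-polynomials (S(h_2,h_3), S(h_1,k_4), S(h_2,k_4), S(h_3,k_4), S(h_1,k_5), S(h_2,k_5), S(h_3,k_5), S(k_4,k_5)) all reduce to 0 modulo the current basis, so we have a Gröbner basis.
Inter-reduce: drop elements whose leading term is divisible by another's, tail-reduce, and make monic.
Reduced Gröbner basis: {p - 1, q - 1, r + 1}.

Same reduced basis, so the two generating sets span the same ideal.

Yes, the ideals are equal.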